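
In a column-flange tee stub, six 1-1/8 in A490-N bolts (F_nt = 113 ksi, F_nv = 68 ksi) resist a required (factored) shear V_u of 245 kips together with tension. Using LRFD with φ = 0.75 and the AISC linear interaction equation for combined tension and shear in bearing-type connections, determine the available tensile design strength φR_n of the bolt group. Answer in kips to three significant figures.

A_b = π·1.125²/4 = 0.994 in²; f_rv = 245 / (6 × 0.994) = 41.08 ksi.
F'_nt = 1.3 F_nt − (F_nt / φF_nv) f_rv = 1.3·113 − (113/(0.75·68))·41.08 = 55.88 ksi, capped at F_nt → F'_nt = 55.88 ksi.
R_n = F'_nt · A_b · n = 55.88 × 0.994 × 6 = 333.3 kips.
Design strength φR_n = 0.75 × 333.3 = 250 kips.

250 kips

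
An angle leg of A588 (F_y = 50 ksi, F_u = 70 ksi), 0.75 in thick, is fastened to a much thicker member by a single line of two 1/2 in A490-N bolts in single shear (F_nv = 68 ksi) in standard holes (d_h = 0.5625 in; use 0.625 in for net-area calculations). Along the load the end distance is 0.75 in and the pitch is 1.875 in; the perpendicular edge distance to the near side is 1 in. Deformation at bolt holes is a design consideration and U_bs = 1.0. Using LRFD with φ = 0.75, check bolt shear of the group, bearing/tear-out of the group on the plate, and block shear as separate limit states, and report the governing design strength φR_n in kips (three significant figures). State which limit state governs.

Bolt shear: A_b = π·0.5²/4 = 0.1963 in²; R_n = 68 × 0.1963 × 2 × 1 = 26.7 kips → 0.75 × 26.7 = 20 kips.
Bearing: edge l_c = 0.4688, r_n = 29.53 kips; interior l_c = 1.312, r_n = 63 kips; R_n = 29.53 + 1·63 = 92.53 kips → 69.4 kips.
Block shear: A_gv = 1.969, A_nv = 1.266, A_nt = 0.5156 in²; R_n = min(0.6F_uA_nv, 0.6F_yA_gv) + U_bs·F_u·A_nt = 89.25 kips → 66.9 kips.
Bolt shear governs: 20 kips.

20 kips (bolt shear governs)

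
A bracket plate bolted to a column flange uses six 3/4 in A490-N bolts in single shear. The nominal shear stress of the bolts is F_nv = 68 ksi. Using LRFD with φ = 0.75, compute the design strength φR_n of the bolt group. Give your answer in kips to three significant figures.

A_b = π × 0.75² / 4 = 0.4418 in².
R_n = F_nv · A_b · n · n_s = 68 × 0.4418 × 6 × 1 = 180.2 kips.
Design strength φR_n = 0.75 × 180.2 = 135 kips.

135 kips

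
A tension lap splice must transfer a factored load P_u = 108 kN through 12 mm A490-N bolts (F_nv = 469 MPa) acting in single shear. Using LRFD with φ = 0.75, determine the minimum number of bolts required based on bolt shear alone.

3 bolts

A_b = π·12²/4 = 113.1 mm².
Per-bolt design strength φR_n = 0.75 × 469 × 113.1 × 1 / 1000 = 39.78 kN.
n ≥ 108 / 39.78 = 2.715 → use 3 bolts.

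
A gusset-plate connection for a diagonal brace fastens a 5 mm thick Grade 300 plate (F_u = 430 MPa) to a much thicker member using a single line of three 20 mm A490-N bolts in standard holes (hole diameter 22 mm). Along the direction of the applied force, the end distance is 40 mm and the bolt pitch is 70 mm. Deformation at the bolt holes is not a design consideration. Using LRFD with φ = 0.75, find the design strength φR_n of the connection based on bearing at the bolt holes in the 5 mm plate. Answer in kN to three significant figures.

264 kN

Per bolt r_n = 1.5 l_c t F_u ≤ 3.0 d t F_u; upper limit = 3.0 × 20 × 5 × 430 / 1000 = 129 kN.
Edge bolt: l_c = 40 − 22/2 = 29 mm → 1.5 × 29 × 5 × 430 / 1000 = 93.53 → r_n = 93.53 kN.
Interior bolts: l_c = 70 − 22 = 48 mm → 1.5 × 48 × 5 × 430 / 1000 = 154.8 → r_n = 129 kN.
R_n = 1 × 93.53 + 2 × 129 = 351.5 kN.
Design strength φR_n = 0.75 × 351.5 = 264 kN.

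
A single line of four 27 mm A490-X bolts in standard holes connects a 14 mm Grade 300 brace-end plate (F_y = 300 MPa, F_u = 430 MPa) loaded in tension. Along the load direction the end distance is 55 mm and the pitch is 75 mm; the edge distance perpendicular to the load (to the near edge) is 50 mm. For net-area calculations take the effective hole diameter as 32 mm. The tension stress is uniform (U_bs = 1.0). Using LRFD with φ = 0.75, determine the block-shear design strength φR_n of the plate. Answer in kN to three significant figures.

609 kN

Shear plane L_v = 55 + 3·75 = 280 mm; A_gv = 280 × 14 = 3920 mm².
A_nv = (280 − 3.5·32) × 14 = 2352 mm².
A_nt = (50 − 0.5·32) × 14 = 476 mm².
0.6 F_u A_nv = 606.8 kN; 0.6 F_y A_gv = 705.6 kN → shear rupture governs the shear term.
R_n = 606.8 + 1.0 × 430 × 476 / 1000 = 811.5 kN.
Design strength φR_n = 0.75 × 811.5 = 609 kN.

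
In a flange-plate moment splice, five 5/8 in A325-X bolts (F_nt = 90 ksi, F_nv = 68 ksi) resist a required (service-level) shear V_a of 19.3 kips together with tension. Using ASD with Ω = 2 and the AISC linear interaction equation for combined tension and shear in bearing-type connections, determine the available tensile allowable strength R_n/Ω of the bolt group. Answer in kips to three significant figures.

A_b = π·0.625²/4 = 0.3068 in²; f_rv = 19.3 / (5 × 0.3068) = 12.58 ksi.
F'_nt = 1.3 F_nt − (Ω F_nt / F_nv) f_rv = 1.3·90 − (2·90/68)·12.58 = 83.7 ksi, capped at F_nt → F'_nt = 83.7 ksi.
R_n = F'_nt · A_b · n = 83.7 × 0.3068 × 5 = 128.4 kips.
Allowable strength R_n/Ω = 128.4 / 2 = 64.2 kips.

64.2 kips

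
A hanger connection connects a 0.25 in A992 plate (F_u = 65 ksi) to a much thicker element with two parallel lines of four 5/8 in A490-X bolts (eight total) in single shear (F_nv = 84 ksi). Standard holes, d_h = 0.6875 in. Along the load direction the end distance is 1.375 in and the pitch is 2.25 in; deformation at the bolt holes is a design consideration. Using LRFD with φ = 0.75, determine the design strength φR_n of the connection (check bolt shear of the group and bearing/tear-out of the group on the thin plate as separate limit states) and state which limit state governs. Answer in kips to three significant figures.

Bolt shear: A_b = π·0.625²/4 = 0.3068 in²; R_n = 84 × 0.3068 × 8 × 1 = 206.2 kips → 0.75 × 206.2 = 155 kips.
Bearing (1.2 l_c t F_u ≤ 2.4 d t F_u): upper limit = 2.4·0.625·0.25·65 = 24.38 kips.
  Edge l_c = 1.375 − 0.6875/2 = 1.031 → r_n = 20.11 kips; interior l_c = 2.25 − 0.6875 = 1.562 → r_n = 24.38 kips.
  R_n,bearing = 2·20.11 + 6·24.38 = 186.5 kips → 0.75 × 186.5 = 140 kips.
Bearing governs: 140 kips.

140 kips (bearing governs)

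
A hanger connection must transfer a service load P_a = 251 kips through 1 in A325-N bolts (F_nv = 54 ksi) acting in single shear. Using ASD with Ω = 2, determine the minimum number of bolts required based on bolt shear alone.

A_b = π·1²/4 = 0.7854 in².
Per-bolt allowable strength R_n/Ω = 54 × 0.7854 × 1 / 2 = 21.21 kips.
n ≥ 251 / 21.21 = 11.84 → use 12 bolts.

12 bolts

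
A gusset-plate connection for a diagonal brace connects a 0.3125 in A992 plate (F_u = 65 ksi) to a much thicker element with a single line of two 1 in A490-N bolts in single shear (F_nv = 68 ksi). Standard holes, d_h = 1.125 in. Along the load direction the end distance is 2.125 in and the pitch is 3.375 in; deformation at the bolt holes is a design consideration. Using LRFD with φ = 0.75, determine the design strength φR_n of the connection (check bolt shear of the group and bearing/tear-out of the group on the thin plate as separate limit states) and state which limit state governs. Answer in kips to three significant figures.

Bolt shear: A_b = π·1²/4 = 0.7854 in²; R_n = 68 × 0.7854 × 2 × 1 = 106.8 kips → 0.75 × 106.8 = 80.1 kips.
Bearing (1.2 l_c t F_u ≤ 2.4 d t F_u): upper limit = 2.4·1·0.3125·65 = 48.75 kips.
  Edge l_c = 2.125 − 1.125/2 = 1.562 → r_n = 38.09 kips; interior l_c = 3.375 − 1.125 = 2.25 → r_n = 48.75 kips.
  R_n,bearing = 1·38.09 + 1·48.75 = 86.84 kips → 0.75 × 86.84 = 65.1 kips.
Bearing governs: 65.1 kips.

65.1 kips (bearing governs)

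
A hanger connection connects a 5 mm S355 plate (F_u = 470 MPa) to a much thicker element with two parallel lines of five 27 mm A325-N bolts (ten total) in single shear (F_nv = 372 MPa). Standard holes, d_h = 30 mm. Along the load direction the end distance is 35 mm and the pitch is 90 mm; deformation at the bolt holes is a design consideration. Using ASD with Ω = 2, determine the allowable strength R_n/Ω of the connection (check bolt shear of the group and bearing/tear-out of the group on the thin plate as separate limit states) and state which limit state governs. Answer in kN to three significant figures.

666 kN (bearing governs)

Bolt shear: A_b = π·27²/4 = 572.6 mm²; R_n = 372 × 572.6 × 10 × 1 / 1000 = 2130 kN → 2130 / 2 = 1060 kN.
Bearing (1.2 l_c t F_u ≤ 2.4 d t F_u): upper limit = 2.4·27·5·470 / 1000 = 152.3 kN.
  Edge l_c = 35 − 30/2 = 20 → r_n = 56.4 kN; interior l_c = 90 − 30 = 60 → r_n = 152.3 kN.
  R_n,bearing = 2·56.4 + 8·152.3 = 1331 kN → 1331 / 2 = 666 kN.
Bearing governs: 666 kN.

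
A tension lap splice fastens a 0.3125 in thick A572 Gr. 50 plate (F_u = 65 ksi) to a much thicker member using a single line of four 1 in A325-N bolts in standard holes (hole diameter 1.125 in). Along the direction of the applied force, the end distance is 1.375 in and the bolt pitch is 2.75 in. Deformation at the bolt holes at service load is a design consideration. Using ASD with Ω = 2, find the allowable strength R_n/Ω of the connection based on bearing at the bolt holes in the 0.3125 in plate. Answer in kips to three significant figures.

69.3 kips

Per bolt r_n = 1.2 l_c t F_u ≤ 2.4 d t F_u; upper limit = 2.4 × 1 × 0.3125 × 65 = 48.75 kips.
Edge bolt: l_c = 1.375 − 1.125/2 = 0.8125 in → 1.2 × 0.8125 × 0.3125 × 65 = 19.8 → r_n = 19.8 kips.
Interior bolts: l_c = 2.75 − 1.125 = 1.625 in → 1.2 × 1.625 × 0.3125 × 65 = 39.61 → r_n = 39.61 kips.
R_n = 1 × 19.8 + 3 × 39.61 = 138.6 kips.
Allowable strength R_n/Ω = 138.6 / 2 = 69.3 kips.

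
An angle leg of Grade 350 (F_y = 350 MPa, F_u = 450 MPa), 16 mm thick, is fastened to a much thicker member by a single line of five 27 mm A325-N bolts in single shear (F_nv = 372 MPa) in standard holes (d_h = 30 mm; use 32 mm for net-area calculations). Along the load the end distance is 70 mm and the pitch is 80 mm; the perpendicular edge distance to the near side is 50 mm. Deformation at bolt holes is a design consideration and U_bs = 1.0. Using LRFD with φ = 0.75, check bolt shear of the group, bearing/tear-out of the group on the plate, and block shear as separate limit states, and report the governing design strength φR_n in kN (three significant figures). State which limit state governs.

799 kN (bolt shear governs)

Bolt shear: A_b = π·27²/4 = 572.6 mm²; R_n = 372 × 572.6 × 5 × 1 / 1000 = 1065 kN → 0.75 × 1065 = 799 kN.
Bearing: edge l_c = 55, r_n = 466.6 kN; interior l_c = 50, r_n = 432 kN; R_n = 466.6 + 4·432 = 2195 kN → 1650 kN.
Block shear: A_gv = 6240, A_nv = 3936, A_nt = 544 mm²; R_n = min(0.6F_uA_nv, 0.6F_yA_gv) + U_bs·F_u·A_nt = 1308 kN → 981 kN.
Bolt shear governs: 799 kN.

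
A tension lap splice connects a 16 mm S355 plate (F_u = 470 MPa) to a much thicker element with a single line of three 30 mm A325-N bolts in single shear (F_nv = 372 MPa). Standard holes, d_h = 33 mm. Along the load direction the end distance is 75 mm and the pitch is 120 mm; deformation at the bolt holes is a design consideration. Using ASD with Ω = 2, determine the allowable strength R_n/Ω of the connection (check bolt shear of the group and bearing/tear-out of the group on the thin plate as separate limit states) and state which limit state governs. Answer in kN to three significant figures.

394 kN (bolt shear governs)

Bolt shear: A_b = π·30²/4 = 706.9 mm²; R_n = 372 × 706.9 × 3 × 1 / 1000 = 788.9 kN → 788.9 / 2 = 394 kN.
Bearing (1.2 l_c t F_u ≤ 2.4 d t F_u): upper limit = 2.4·30·16·470 / 1000 = 541.4 kN.
  Edge l_c = 75 − 33/2 = 58.5 → r_n = 527.9 kN; interior l_c = 120 − 33 = 87 → r_n = 541.4 kN.
  R_n,bearing = 1·527.9 + 2·541.4 = 1611 kN → 1611 / 2 = 805 kN.
Bolt shear governs: 394 kN.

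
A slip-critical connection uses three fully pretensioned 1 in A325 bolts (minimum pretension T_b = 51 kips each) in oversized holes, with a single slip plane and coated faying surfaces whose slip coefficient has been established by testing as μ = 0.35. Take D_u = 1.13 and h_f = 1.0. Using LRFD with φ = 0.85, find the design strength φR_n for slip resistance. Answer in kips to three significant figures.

R_n = μ · D_u · h_f · T_b · n_s · n_b = 0.35 × 1.13 × 1.0 × 51 × 1 × 3 = 60.51 kips.
Design strength φR_n = 0.85 × 60.51 = 51.4 kips.

51.4 kips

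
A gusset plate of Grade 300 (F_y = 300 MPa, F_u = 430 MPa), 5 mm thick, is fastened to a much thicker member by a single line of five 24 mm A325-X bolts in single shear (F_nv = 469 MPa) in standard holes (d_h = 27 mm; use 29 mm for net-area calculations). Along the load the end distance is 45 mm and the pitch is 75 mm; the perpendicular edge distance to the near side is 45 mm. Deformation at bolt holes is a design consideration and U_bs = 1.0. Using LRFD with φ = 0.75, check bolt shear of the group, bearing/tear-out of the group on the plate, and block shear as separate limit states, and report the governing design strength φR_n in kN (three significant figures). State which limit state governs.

257 kN (block shear governs)

Bolt shear: A_b = π·24²/4 = 452.4 mm²; R_n = 469 × 452.4 × 5 × 1 / 1000 = 1061 kN → 0.75 × 1061 = 796 kN.
Bearing: edge l_c = 31.5, r_n = 81.27 kN; interior l_c = 48, r_n = 123.8 kN; R_n = 81.27 + 4·123.8 = 576.6 kN → 432 kN.
Block shear: A_gv = 1725, A_nv = 1072, A_nt = 152.5 mm²; R_n = min(0.6F_uA_nv, 0.6F_yA_gv) + U_bs·F_u·A_nt = 342.3 kN → 257 kN.
Block shear governs: 257 kN.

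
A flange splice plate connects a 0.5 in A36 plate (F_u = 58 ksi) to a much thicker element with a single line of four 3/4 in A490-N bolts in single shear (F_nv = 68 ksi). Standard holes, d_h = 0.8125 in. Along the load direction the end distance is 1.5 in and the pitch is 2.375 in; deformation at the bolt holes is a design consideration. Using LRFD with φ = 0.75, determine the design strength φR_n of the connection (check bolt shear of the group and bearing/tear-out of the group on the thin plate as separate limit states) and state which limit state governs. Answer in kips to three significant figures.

Bolt shear: A_b = π·0.75²/4 = 0.4418 in²; R_n = 68 × 0.4418 × 4 × 1 = 120.2 kips → 0.75 × 120.2 = 90.1 kips.
Bearing (1.2 l_c t F_u ≤ 2.4 d t F_u): upper limit = 2.4·0.75·0.5·58 = 52.2 kips.
  Edge l_c = 1.5 − 0.8125/2 = 1.094 → r_n = 38.06 kips; interior l_c = 2.375 − 0.8125 = 1.562 → r_n = 52.2 kips.
  R_n,bearing = 1·38.06 + 3·52.2 = 194.7 kips → 0.75 × 194.7 = 146 kips.
Bolt shear governs: 90.1 kips.

90.1 kips (bolt shear governs)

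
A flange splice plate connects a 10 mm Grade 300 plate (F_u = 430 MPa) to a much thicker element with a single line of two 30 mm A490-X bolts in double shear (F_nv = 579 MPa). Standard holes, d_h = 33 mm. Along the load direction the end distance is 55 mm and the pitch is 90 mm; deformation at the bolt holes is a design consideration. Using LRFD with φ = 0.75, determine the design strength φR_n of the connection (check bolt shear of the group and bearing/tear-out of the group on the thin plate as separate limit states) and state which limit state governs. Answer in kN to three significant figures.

370 kN (bearing governs)

Bolt shear: A_b = π·30²/4 = 706.9 mm²; R_n = 579 × 706.9 × 2 × 2 / 1000 = 1637 kN → 0.75 × 1637 = 1230 kN.
Bearing (1.2 l_c t F_u ≤ 2.4 d t F_u): upper limit = 2.4·30·10·430 / 1000 = 309.6 kN.
  Edge l_c = 55 − 33/2 = 38.5 → r_n = 198.7 kN; interior l_c = 90 − 33 = 57 → r_n = 294.1 kN.
  R_n,bearing = 1·198.7 + 1·294.1 = 492.8 kN → 0.75 × 492.8 = 370 kN.
Bearing governs: 370 kN.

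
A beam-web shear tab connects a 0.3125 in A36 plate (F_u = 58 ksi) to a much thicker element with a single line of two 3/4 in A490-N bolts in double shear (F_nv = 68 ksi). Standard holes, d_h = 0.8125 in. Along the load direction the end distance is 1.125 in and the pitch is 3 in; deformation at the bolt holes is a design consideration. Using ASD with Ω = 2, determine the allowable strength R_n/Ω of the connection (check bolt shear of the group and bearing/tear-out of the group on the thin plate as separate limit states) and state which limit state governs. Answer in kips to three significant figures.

Bolt shear: A_b = π·0.75²/4 = 0.4418 in²; R_n = 68 × 0.4418 × 2 × 2 = 120.2 kips → 120.2 / 2 = 60.1 kips.
Bearing (1.2 l_c t F_u ≤ 2.4 d t F_u): upper limit = 2.4·0.75·0.3125·58 = 32.62 kips.
  Edge l_c = 1.125 − 0.8125/2 = 0.7188 → r_n = 15.63 kips; interior l_c = 3 − 0.8125 = 2.188 → r_n = 32.62 kips.
  R_n,bearing = 1·15.63 + 1·32.62 = 48.26 kips → 48.26 / 2 = 24.1 kips.
Bearing governs: 24.1 kips.

24.1 kips (bearing governs)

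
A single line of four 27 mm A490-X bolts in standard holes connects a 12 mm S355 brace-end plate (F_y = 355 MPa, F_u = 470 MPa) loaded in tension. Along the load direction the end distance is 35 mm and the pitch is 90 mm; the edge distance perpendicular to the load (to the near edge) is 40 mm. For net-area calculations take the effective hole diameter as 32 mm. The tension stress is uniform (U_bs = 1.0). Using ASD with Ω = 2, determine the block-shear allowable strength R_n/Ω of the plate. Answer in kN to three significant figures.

394 kN

Shear plane L_v = 35 + 3·90 = 305 mm; A_gv = 305 × 12 = 3660 mm².
A_nv = (305 − 3.5·32) × 12 = 2316 mm².
A_nt = (40 − 0.5·32) × 12 = 288 mm².
0.6 F_u A_nv = 653.1 kN; 0.6 F_y A_gv = 779.6 kN → shear rupture governs the shear term.
R_n = 653.1 + 1.0 × 470 × 288 / 1000 = 788.5 kN.
Allowable strength R_n/Ω = 788.5 / 2 = 394 kN.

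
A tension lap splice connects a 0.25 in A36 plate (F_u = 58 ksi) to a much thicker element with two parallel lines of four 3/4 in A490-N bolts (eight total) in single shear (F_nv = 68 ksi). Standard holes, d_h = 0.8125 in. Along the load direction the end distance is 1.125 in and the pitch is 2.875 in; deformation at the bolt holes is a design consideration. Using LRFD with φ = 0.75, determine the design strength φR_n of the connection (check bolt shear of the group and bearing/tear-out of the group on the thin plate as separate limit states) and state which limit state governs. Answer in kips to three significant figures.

Bolt shear: A_b = π·0.75²/4 = 0.4418 in²; R_n = 68 × 0.4418 × 8 × 1 = 240.3 kips → 0.75 × 240.3 = 180 kips.
Bearing (1.2 l_c t F_u ≤ 2.4 d t F_u): upper limit = 2.4·0.75·0.25·58 = 26.1 kips.
  Edge l_c = 1.125 − 0.8125/2 = 0.7188 → r_n = 12.51 kips; interior l_c = 2.875 − 0.8125 = 2.062 → r_n = 26.1 kips.
  R_n,bearing = 2·12.51 + 6·26.1 = 181.6 kips → 0.75 × 181.6 = 136 kips.
Bearing governs: 136 kips.

136 kips (bearing governs)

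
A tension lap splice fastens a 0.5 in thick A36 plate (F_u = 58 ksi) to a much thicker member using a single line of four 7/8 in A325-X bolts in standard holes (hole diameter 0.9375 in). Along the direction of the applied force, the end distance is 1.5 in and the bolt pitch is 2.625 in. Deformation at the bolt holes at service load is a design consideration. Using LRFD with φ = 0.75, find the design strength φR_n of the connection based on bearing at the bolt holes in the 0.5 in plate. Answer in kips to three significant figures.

159 kips

Per bolt r_n = 1.2 l_c t F_u ≤ 2.4 d t F_u; upper limit = 2.4 × 0.875 × 0.5 × 58 = 60.9 kips.
Edge bolt: l_c = 1.5 − 0.9375/2 = 1.031 in → 1.2 × 1.031 × 0.5 × 58 = 35.89 → r_n = 35.89 kips.
Interior bolts: l_c = 2.625 − 0.9375 = 1.688 in → 1.2 × 1.688 × 0.5 × 58 = 58.72 → r_n = 58.72 kips.
R_n = 1 × 35.89 + 3 × 58.72 = 212.1 kips.
Design strength φR_n = 0.75 × 212.1 = 159 kips.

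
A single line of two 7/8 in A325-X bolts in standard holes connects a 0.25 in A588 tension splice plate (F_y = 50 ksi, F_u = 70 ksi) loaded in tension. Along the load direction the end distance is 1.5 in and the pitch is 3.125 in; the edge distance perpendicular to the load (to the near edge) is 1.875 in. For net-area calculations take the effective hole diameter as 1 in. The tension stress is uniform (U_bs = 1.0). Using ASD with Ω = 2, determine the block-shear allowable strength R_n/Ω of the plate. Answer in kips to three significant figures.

Shear plane L_v = 1.5 + 1·3.125 = 4.625 in; A_gv = 4.625 × 0.25 = 1.156 in².
A_nv = (4.625 − 1.5·1) × 0.25 = 0.7812 in².
A_nt = (1.875 − 0.5·1) × 0.25 = 0.3438 in².
0.6 F_u A_nv = 32.81 kips; 0.6 F_y A_gv = 34.69 kips → shear rupture governs the shear term.
R_n = 32.81 + 1.0 × 70 × 0.3438 = 56.88 kips.
Allowable strength R_n/Ω = 56.88 / 2 = 28.4 kips.

28.4 kips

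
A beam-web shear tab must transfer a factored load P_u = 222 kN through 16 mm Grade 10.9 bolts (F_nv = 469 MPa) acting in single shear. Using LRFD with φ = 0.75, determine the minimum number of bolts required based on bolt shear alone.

A_b = π·16²/4 = 201.1 mm².
Per-bolt design strength φR_n = 0.75 × 469 × 201.1 × 1 / 1000 = 70.72 kN.
n ≥ 222 / 70.72 = 3.139 → use 4 bolts.

4 bolts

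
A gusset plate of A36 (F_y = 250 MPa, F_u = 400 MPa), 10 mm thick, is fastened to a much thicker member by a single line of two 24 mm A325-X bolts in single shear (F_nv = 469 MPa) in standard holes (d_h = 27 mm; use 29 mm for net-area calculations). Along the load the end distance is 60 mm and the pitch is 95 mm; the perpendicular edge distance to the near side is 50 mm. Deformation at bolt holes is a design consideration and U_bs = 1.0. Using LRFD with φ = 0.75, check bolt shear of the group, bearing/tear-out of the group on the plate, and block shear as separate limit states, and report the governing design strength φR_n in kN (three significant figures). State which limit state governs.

281 kN (block shear governs)

Bolt shear: A_b = π·24²/4 = 452.4 mm²; R_n = 469 × 452.4 × 2 × 1 / 1000 = 424.3 kN → 0.75 × 424.3 = 318 kN.
Bearing: edge l_c = 46.5, r_n = 223.2 kN; interior l_c = 68, r_n = 230.4 kN; R_n = 223.2 + 1·230.4 = 453.6 kN → 340 kN.
Block shear: A_gv = 1550, A_nv = 1115, A_nt = 355 mm²; R_n = min(0.6F_uA_nv, 0.6F_yA_gv) + U_bs·F_u·A_nt = 374.5 kN → 281 kN.
Block shear governs: 281 kN.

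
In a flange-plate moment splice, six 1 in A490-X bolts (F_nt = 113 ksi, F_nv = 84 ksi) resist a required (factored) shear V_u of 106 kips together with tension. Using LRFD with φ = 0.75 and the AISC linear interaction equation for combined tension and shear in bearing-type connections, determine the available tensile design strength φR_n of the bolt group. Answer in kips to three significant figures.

377 kips

A_b = π·1²/4 = 0.7854 in²; f_rv = 106 / (6 × 0.7854) = 22.49 ksi.
F'_nt = 1.3 F_nt − (F_nt / φF_nv) f_rv = 1.3·113 − (113/(0.75·84))·22.49 = 106.6 ksi, capped at F_nt → F'_nt = 106.6 ksi.
R_n = F'_nt · A_b · n = 106.6 × 0.7854 × 6 = 502.1 kips.
Design strength φR_n = 0.75 × 502.1 = 377 kips.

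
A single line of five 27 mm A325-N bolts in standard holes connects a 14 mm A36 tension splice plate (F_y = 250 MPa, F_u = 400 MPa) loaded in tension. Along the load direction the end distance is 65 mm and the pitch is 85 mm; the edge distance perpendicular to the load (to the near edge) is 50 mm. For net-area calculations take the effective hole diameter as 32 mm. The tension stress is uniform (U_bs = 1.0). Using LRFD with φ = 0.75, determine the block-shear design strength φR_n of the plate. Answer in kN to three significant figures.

781 kN

Shear plane L_v = 65 + 4·85 = 405 mm; A_gv = 405 × 14 = 5670 mm².
A_nv = (405 − 4.5·32) × 14 = 3654 mm².
A_nt = (50 − 0.5·32) × 14 = 476 mm².
0.6 F_u A_nv = 877 kN; 0.6 F_y A_gv = 850.5 kN → shear yielding governs the shear term.
R_n = 850.5 + 1.0 × 400 × 476 / 1000 = 1041 kN.
Design strength φR_n = 0.75 × 1041 = 781 kN.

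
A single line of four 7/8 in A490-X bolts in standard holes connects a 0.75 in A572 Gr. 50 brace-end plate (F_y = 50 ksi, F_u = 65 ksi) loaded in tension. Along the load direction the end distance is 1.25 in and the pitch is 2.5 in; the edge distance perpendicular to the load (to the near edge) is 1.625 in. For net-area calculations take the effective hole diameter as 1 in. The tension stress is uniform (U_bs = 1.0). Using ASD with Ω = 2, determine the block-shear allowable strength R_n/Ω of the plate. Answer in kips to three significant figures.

104 kips

Shear plane L_v = 1.25 + 3·2.5 = 8.75 in; A_gv = 8.75 × 0.75 = 6.562 in².
A_nv = (8.75 − 3.5·1) × 0.75 = 3.938 in².
A_nt = (1.625 − 0.5·1) × 0.75 = 0.8438 in².
0.6 F_u A_nv = 153.6 kips; 0.6 F_y A_gv = 196.9 kips → shear rupture governs the shear term.
R_n = 153.6 + 1.0 × 65 × 0.8438 = 208.4 kips.
Allowable strength R_n/Ω = 208.4 / 2 = 104 kips.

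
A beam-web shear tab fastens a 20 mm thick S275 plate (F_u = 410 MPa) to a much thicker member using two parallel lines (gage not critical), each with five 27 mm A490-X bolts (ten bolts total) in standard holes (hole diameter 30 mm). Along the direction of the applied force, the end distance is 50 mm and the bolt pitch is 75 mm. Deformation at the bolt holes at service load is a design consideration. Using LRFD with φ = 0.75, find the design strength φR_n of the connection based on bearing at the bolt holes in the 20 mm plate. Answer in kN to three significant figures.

3170 kN

Per bolt r_n = 1.2 l_c t F_u ≤ 2.4 d t F_u; upper limit = 2.4 × 27 × 20 × 410 / 1000 = 531.4 kN.
Edge bolt: l_c = 50 − 30/2 = 35 mm → 1.2 × 35 × 20 × 410 / 1000 = 344.4 → r_n = 344.4 kN.
Interior bolts: l_c = 75 − 30 = 45 mm → 1.2 × 45 × 20 × 410 / 1000 = 442.8 → r_n = 442.8 kN.
R_n = 2 × 344.4 + 8 × 442.8 = 4231 kN.
Design strength φR_n = 0.75 × 4231 = 3170 kN.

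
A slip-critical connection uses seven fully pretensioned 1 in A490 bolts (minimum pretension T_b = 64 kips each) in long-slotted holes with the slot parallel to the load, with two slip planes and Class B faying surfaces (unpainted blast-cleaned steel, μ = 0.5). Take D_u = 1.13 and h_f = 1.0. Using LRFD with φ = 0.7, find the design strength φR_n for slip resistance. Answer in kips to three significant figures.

R_n = μ · D_u · h_f · T_b · n_s · n_b = 0.5 × 1.13 × 1.0 × 64 × 2 × 7 = 506.2 kips.
Design strength φR_n = 0.7 × 506.2 = 354 kips.

354 kips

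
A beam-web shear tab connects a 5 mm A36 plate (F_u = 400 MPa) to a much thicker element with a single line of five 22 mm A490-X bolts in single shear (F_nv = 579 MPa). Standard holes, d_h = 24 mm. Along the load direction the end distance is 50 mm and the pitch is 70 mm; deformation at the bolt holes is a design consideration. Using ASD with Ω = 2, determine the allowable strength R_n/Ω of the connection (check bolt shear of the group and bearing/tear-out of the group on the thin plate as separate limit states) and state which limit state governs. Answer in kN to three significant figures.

Bolt shear: A_b = π·22²/4 = 380.1 mm²; R_n = 579 × 380.1 × 5 × 1 / 1000 = 1100 kN → 1100 / 2 = 550 kN.
Bearing (1.2 l_c t F_u ≤ 2.4 d t F_u): upper limit = 2.4·22·5·400 / 1000 = 105.6 kN.
  Edge l_c = 50 − 24/2 = 38 → r_n = 91.2 kN; interior l_c = 70 − 24 = 46 → r_n = 105.6 kN.
  R_n,bearing = 1·91.2 + 4·105.6 = 513.6 kN → 513.6 / 2 = 257 kN.
Bearing governs: 257 kN.

257 kN (bearing governs)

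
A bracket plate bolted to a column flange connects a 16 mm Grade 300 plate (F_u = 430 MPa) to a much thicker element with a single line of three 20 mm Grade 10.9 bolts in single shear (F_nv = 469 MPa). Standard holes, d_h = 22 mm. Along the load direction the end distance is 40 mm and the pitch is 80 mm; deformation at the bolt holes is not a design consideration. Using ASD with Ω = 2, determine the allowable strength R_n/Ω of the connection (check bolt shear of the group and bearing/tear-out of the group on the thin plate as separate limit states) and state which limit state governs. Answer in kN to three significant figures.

Bolt shear: A_b = π·20²/4 = 314.2 mm²; R_n = 469 × 314.2 × 3 × 1 / 1000 = 442 kN → 442 / 2 = 221 kN.
Bearing (1.5 l_c t F_u ≤ 3.0 d t F_u): upper limit = 3.0·20·16·430 / 1000 = 412.8 kN.
  Edge l_c = 40 − 22/2 = 29 → r_n = 299.3 kN; interior l_c = 80 − 22 = 58 → r_n = 412.8 kN.
  R_n,bearing = 1·299.3 + 2·412.8 = 1125 kN → 1125 / 2 = 562 kN.
Bolt shear governs: 221 kN.

221 kN (bolt shear governs)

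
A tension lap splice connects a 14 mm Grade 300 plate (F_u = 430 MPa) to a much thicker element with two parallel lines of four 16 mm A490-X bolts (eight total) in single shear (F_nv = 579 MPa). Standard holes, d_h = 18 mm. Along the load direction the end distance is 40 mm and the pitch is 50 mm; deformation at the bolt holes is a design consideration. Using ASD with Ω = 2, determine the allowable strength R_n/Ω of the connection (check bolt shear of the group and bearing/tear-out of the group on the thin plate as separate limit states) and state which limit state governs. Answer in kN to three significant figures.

466 kN (bolt shear governs)

Bolt shear: A_b = π·16²/4 = 201.1 mm²; R_n = 579 × 201.1 × 8 × 1 / 1000 = 931.3 kN → 931.3 / 2 = 466 kN.
Bearing (1.2 l_c t F_u ≤ 2.4 d t F_u): upper limit = 2.4·16·14·430 / 1000 = 231.2 kN.
  Edge l_c = 40 − 18/2 = 31 → r_n = 223.9 kN; interior l_c = 50 − 18 = 32 → r_n = 231.2 kN.
  R_n,bearing = 2·223.9 + 6·231.2 = 1835 kN → 1835 / 2 = 917 kN.
Bolt shear governs: 466 kN.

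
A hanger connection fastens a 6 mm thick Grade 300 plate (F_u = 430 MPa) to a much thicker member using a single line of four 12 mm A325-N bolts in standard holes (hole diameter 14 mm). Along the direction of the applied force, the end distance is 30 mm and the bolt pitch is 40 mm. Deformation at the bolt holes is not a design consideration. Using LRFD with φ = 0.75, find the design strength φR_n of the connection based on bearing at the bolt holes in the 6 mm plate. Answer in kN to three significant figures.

Per bolt r_n = 1.5 l_c t F_u ≤ 3.0 d t F_u; upper limit = 3.0 × 12 × 6 × 430 / 1000 = 92.88 kN.
Edge bolt: l_c = 30 − 14/2 = 23 mm → 1.5 × 23 × 6 × 430 / 1000 = 89.01 → r_n = 89.01 kN.
Interior bolts: l_c = 40 − 14 = 26 mm → 1.5 × 26 × 6 × 430 / 1000 = 100.6 → r_n = 92.88 kN.
R_n = 1 × 89.01 + 3 × 92.88 = 367.6 kN.
Design strength φR_n = 0.75 × 367.6 = 276 kN.

276 kN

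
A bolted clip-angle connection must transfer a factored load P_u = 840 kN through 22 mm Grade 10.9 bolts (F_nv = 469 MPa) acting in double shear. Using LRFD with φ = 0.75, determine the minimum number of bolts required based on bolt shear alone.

A_b = π·22²/4 = 380.1 mm².
Per-bolt design strength φR_n = 0.75 × 469 × 380.1 × 2 / 1000 = 267.4 kN.
n ≥ 840 / 267.4 = 3.141 → use 4 bolts.

4 bolts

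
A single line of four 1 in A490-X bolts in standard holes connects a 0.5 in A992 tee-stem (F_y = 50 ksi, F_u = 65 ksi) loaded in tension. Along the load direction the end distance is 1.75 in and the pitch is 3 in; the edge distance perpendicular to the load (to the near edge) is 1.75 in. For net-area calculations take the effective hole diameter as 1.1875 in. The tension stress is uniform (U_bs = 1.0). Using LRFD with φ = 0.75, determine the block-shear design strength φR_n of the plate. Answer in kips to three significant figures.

Shear plane L_v = 1.75 + 3·3 = 10.75 in; A_gv = 10.75 × 0.5 = 5.375 in².
A_nv = (10.75 − 3.5·1.1875) × 0.5 = 3.297 in².
A_nt = (1.75 − 0.5·1.1875) × 0.5 = 0.5781 in².
0.6 F_u A_nv = 128.6 kips; 0.6 F_y A_gv = 161.2 kips → shear rupture governs the shear term.
R_n = 128.6 + 1.0 × 65 × 0.5781 = 166.2 kips.
Design strength φR_n = 0.75 × 166.2 = 125 kips.

125 kips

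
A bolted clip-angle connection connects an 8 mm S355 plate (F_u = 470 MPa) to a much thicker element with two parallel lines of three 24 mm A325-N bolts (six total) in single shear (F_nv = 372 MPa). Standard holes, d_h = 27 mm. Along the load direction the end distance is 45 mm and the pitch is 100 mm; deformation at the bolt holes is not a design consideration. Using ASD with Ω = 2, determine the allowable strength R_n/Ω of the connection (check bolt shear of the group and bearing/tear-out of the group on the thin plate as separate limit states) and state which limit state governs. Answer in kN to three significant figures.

505 kN (bolt shear governs)

Bolt shear: A_b = π·24²/4 = 452.4 mm²; R_n = 372 × 452.4 × 6 × 1 / 1000 = 1010 kN → 1010 / 2 = 505 kN.
Bearing (1.5 l_c t F_u ≤ 3.0 d t F_u): upper limit = 3.0·24·8·470 / 1000 = 270.7 kN.
  Edge l_c = 45 − 27/2 = 31.5 → r_n = 177.7 kN; interior l_c = 100 − 27 = 73 → r_n = 270.7 kN.
  R_n,bearing = 2·177.7 + 4·270.7 = 1438 kN → 1438 / 2 = 719 kN.
Bolt shear governs: 505 kN.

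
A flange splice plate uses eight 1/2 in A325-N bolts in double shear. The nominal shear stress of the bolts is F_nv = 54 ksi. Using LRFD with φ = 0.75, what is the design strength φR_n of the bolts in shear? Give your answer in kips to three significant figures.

A_b = π × 0.5² / 4 = 0.1963 in².
R_n = F_nv · A_b · n · n_s = 54 × 0.1963 × 8 × 2 = 169.6 kips.
Design strength φR_n = 0.75 × 169.6 = 127 kips.

127 kips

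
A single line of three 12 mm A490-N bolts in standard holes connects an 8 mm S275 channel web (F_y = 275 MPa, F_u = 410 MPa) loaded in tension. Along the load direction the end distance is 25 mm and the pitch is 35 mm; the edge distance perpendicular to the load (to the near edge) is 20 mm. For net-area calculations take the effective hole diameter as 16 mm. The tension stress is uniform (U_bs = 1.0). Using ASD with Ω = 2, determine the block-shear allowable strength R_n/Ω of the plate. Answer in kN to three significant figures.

73.8 kN

Shear plane L_v = 25 + 2·35 = 95 mm; A_gv = 95 × 8 = 760 mm².
A_nv = (95 − 2.5·16) × 8 = 440 mm².
A_nt = (20 − 0.5·16) × 8 = 96 mm².
0.6 F_u A_nv = 108.2 kN; 0.6 F_y A_gv = 125.4 kN → shear rupture governs the shear term.
R_n = 108.2 + 1.0 × 410 × 96 / 1000 = 147.6 kN.
Allowable strength R_n/Ω = 147.6 / 2 = 73.8 kN.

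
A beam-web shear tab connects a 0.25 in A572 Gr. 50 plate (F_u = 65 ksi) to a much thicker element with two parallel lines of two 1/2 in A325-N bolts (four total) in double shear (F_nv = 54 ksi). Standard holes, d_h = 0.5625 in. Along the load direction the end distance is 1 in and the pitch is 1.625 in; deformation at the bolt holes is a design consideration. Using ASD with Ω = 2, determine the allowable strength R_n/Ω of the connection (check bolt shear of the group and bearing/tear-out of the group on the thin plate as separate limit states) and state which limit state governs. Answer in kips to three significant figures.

33.5 kips (bearing governs)

Bolt shear: A_b = π·0.5²/4 = 0.1963 in²; R_n = 54 × 0.1963 × 4 × 2 = 84.82 kips → 84.82 / 2 = 42.4 kips.
Bearing (1.2 l_c t F_u ≤ 2.4 d t F_u): upper limit = 2.4·0.5·0.25·65 = 19.5 kips.
  Edge l_c = 1 − 0.5625/2 = 0.7188 → r_n = 14.02 kips; interior l_c = 1.625 − 0.5625 = 1.062 → r_n = 19.5 kips.
  R_n,bearing = 2·14.02 + 2·19.5 = 67.03 kips → 67.03 / 2 = 33.5 kips.
Bearing governs: 33.5 kips.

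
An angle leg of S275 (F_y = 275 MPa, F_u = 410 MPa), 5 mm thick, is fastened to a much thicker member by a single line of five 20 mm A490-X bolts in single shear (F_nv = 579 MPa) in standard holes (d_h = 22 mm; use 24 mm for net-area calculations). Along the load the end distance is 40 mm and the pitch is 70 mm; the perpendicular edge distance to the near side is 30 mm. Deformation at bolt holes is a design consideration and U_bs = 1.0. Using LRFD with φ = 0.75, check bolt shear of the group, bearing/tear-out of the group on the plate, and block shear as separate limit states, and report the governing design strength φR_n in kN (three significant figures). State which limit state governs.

Bolt shear: A_b = π·20²/4 = 314.2 mm²; R_n = 579 × 314.2 × 5 × 1 / 1000 = 909.5 kN → 0.75 × 909.5 = 682 kN.
Bearing: edge l_c = 29, r_n = 71.34 kN; interior l_c = 48, r_n = 98.4 kN; R_n = 71.34 + 4·98.4 = 464.9 kN → 349 kN.
Block shear: A_gv = 1600, A_nv = 1060, A_nt = 90 mm²; R_n = min(0.6F_uA_nv, 0.6F_yA_gv) + U_bs·F_u·A_nt = 297.7 kN → 223 kN.
Block shear governs: 223 kN.

223 kN (block shear governs)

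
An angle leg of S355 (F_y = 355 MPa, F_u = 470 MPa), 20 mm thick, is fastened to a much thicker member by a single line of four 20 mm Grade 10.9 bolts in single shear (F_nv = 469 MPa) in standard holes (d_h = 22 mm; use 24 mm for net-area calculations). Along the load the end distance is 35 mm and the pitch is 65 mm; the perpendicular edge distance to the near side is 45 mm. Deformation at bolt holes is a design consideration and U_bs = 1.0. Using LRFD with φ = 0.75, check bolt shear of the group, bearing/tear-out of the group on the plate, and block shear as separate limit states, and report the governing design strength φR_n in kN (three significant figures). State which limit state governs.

Bolt shear: A_b = π·20²/4 = 314.2 mm²; R_n = 469 × 314.2 × 4 × 1 / 1000 = 589.4 kN → 0.75 × 589.4 = 442 kN.
Bearing: edge l_c = 24, r_n = 270.7 kN; interior l_c = 43, r_n = 451.2 kN; R_n = 270.7 + 3·451.2 = 1624 kN → 1220 kN.
Block shear: A_gv = 4600, A_nv = 2920, A_nt = 660 mm²; R_n = min(0.6F_uA_nv, 0.6F_yA_gv) + U_bs·F_u·A_nt = 1134 kN → 850 kN.
Bolt shear governs: 442 kN.

442 kN (bolt shear governs)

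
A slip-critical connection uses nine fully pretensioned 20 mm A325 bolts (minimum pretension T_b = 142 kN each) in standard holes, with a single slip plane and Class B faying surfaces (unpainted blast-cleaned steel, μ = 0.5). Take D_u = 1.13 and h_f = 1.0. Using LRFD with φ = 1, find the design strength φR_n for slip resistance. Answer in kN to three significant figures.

R_n = μ · D_u · h_f · T_b · n_s · n_b = 0.5 × 1.13 × 1.0 × 142 × 1 × 9 = 722.1 kN.
Design strength φR_n = 1 × 722.1 = 722 kN.

722 kN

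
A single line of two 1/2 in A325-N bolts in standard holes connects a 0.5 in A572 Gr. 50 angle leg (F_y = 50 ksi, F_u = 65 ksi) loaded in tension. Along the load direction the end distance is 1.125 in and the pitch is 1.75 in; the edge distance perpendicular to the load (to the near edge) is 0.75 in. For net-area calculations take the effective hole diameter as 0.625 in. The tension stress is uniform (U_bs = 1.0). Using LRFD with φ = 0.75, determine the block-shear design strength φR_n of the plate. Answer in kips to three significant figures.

Shear plane L_v = 1.125 + 1·1.75 = 2.875 in; A_gv = 2.875 × 0.5 = 1.438 in².
A_nv = (2.875 − 1.5·0.625) × 0.5 = 0.9688 in².
A_nt = (0.75 − 0.5·0.625) × 0.5 = 0.2188 in².
0.6 F_u A_nv = 37.78 kips; 0.6 F_y A_gv = 43.12 kips → shear rupture governs the shear term.
R_n = 37.78 + 1.0 × 65 × 0.2188 = 52 kips.
Design strength φR_n = 0.75 × 52 = 39 kips.

39 kips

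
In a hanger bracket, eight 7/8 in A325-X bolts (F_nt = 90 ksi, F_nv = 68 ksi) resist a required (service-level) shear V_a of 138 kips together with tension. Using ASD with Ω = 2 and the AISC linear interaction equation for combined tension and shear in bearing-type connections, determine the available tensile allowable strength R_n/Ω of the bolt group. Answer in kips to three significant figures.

A_b = π·0.875²/4 = 0.6013 in²; f_rv = 138 / (8 × 0.6013) = 28.69 ksi.
F'_nt = 1.3 F_nt − (Ω F_nt / F_nv) f_rv = 1.3·90 − (2·90/68)·28.69 = 41.06 ksi, capped at F_nt → F'_nt = 41.06 ksi.
R_n = F'_nt · A_b · n = 41.06 × 0.6013 × 8 = 197.5 kips.
Allowable strength R_n/Ω = 197.5 / 2 = 98.8 kips.

98.8 kips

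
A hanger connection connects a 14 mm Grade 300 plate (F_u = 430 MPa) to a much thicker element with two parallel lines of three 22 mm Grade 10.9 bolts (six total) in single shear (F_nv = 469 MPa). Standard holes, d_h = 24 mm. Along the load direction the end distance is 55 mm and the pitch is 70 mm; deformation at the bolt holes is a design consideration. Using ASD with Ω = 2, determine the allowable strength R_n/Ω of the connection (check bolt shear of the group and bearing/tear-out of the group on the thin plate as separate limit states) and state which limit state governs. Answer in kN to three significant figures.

Bolt shear: A_b = π·22²/4 = 380.1 mm²; R_n = 469 × 380.1 × 6 × 1 / 1000 = 1070 kN → 1070 / 2 = 535 kN.
Bearing (1.2 l_c t F_u ≤ 2.4 d t F_u): upper limit = 2.4·22·14·430 / 1000 = 317.9 kN.
  Edge l_c = 55 − 24/2 = 43 → r_n = 310.6 kN; interior l_c = 70 − 24 = 46 → r_n = 317.9 kN.
  R_n,bearing = 2·310.6 + 4·317.9 = 1893 kN → 1893 / 2 = 946 kN.
Bolt shear governs: 535 kN.

535 kN (bolt shear governs)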